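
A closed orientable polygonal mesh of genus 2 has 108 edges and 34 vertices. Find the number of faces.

72

For a closed orientable surface of genus 2, χ = 2 − 2·2 = -2.
F = -2 − V + E = -2 − 34 + 108 = 72.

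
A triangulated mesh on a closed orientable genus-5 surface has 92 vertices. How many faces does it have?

200

χ = 2 − 2·5 = -8, and every face is a triangle so 3F = 2E.
V − E + F = -8 with E = 3F/2 gives 92 − (3/2 − 1)·F = -8, so F = 200 and E = 300.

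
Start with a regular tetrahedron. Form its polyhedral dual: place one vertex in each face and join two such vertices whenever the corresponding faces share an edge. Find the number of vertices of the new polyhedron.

4

The base solid has V = 4, E = 6, F = 4.
The dual swaps V and F and preserves E: V′ = F = 4, E′ = E = 6, F′ = V = 4.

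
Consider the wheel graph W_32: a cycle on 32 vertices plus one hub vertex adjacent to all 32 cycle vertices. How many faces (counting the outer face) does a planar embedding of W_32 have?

33

W_32 has V = 32 + 1 = 33 vertices and E = 2·32 = 64 edges.
By Euler's formula F = 2 − V + E = 2 − 33 + 64 = 33.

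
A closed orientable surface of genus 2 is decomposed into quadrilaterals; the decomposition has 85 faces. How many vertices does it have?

83

χ = 2 − 2·2 = -2, and every face is a square so 4F = 2E.
E = 4·85/2 = 170. Then V = -2 + E − F = -2 + 170 − 85 = 83.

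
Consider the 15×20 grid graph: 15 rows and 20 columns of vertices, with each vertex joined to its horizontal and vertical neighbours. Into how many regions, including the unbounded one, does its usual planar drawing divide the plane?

267

The grid has V = 15·20 = 300 vertices and E = 15·19 + 20·14 = 565 edges.
F = 2 − V + E = 2 − 300 + 565 = 267.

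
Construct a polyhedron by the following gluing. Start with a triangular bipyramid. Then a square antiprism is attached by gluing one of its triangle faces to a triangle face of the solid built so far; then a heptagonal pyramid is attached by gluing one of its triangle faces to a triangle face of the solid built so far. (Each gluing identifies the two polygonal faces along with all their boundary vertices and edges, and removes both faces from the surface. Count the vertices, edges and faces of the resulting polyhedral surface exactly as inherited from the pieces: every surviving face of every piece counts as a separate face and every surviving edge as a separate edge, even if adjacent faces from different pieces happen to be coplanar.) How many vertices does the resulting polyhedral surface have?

A triangular bipyramid: V=5, E=9, F=6.
Attach a square antiprism (V=8, E=16, F=10) along a 3-gon: merge 3 vertices and 3 edges, delete both glued faces → V=10, E=22, F=14.
Attach a heptagonal pyramid (V=8, E=14, F=8) along a 3-gon: merge 3 vertices and 3 edges, delete both glued faces → V=15, E=33, F=20.
Check: V − E + F = 15 − 33 + 20 = 2.

15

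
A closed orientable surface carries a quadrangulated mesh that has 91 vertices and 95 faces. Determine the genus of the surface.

Every face is a square, so 2E = 4·95 = 380, giving E = 190.
χ = V − E + F = 91 − 190 + 95 = -4.
For a closed orientable surface χ = 2 − 2g, so g = (2 − (-4))/2 = 3.

3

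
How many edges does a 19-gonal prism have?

A prism on an n-gon has two n-gon bases and n rectangular sides: V = 2·19 = 38, E = 3·19 = 57, F = 19 + 2 = 21.

57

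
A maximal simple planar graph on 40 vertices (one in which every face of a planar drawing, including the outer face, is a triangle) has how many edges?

114

In a plane triangulation 3F = 2E and V − E + F = 2, so E = 3V − 6 = 3·40 − 6 = 114.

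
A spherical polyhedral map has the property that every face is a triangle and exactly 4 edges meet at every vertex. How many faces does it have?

Each face has 3 edges and each edge borders two faces, so 2E = 3F.
Each vertex has degree 4, so 4V = 2E and hence V = 3F/4.
Euler: V − E + F = 2 ⇒ (3F/4) − (3F/2) + F = 2.
Multiply by 8: (6 − 12 + 8)F = 16, i.e. 2F = 16.
So F = 8, E = 3·8/2 = 12, V = 3·8/4 = 6.

8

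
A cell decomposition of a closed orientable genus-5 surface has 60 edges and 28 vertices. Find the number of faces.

For a closed orientable surface of genus 5, χ = 2 − 2·5 = -8.
F = -8 − V + E = -8 − 28 + 60 = 24.

24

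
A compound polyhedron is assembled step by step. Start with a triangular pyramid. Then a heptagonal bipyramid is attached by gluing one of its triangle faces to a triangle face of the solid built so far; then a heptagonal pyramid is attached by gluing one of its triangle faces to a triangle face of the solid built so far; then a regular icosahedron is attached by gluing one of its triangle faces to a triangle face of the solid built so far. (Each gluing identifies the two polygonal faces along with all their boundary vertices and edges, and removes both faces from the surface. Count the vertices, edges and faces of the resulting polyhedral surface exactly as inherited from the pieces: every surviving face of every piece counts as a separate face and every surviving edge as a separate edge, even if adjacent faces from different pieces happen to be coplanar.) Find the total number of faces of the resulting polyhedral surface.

A triangular pyramid: V=4, E=6, F=4.
Attach a heptagonal bipyramid (V=9, E=21, F=14) along a 3-gon: merge 3 vertices and 3 edges, delete both glued faces → V=10, E=24, F=16.
Attach a heptagonal pyramid (V=8, E=14, F=8) along a 3-gon: merge 3 vertices and 3 edges, delete both glued faces → V=15, E=35, F=22.
Attach a regular icosahedron (V=12, E=30, F=20) along a 3-gon: merge 3 vertices and 3 edges, delete both glued faces → V=24, E=62, F=40.
Check: V − E + F = 24 − 62 + 40 = 2.

40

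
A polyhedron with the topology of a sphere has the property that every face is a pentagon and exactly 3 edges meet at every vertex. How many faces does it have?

Each face has 5 edges and each edge borders two faces, so 2E = 5F.
Each vertex has degree 3, so 3V = 2E and hence V = 5F/3.
Euler: V − E + F = 2 ⇒ (5F/3) − (5F/2) + F = 2.
Multiply by 6: (10 − 15 + 6)F = 12, i.e. 1F = 12.
So F = 12, E = 5·12/2 = 30, V = 5·12/3 = 20.

12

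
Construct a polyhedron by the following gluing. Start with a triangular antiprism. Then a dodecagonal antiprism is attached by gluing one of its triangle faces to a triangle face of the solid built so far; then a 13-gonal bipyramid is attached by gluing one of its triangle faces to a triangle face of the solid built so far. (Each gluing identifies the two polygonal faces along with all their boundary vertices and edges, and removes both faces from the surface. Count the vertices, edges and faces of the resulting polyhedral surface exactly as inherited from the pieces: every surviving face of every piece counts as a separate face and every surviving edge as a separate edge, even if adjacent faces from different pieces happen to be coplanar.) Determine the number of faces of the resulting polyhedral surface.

56

A triangular antiprism: V=6, E=12, F=8.
Attach a dodecagonal antiprism (V=24, E=48, F=26) along a 3-gon: merge 3 vertices and 3 edges, delete both glued faces → V=27, E=57, F=32.
Attach a 13-gonal bipyramid (V=15, E=39, F=26) along a 3-gon: merge 3 vertices and 3 edges, delete both glued faces → V=39, E=93, F=56.
Check: V − E + F = 39 − 93 + 56 = 2.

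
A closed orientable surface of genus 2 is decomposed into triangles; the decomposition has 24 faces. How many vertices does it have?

χ = 2 − 2·2 = -2, and every face is a triangle so 3F = 2E.
E = 3·24/2 = 36. Then V = -2 + E − F = -2 + 36 − 24 = 10.

10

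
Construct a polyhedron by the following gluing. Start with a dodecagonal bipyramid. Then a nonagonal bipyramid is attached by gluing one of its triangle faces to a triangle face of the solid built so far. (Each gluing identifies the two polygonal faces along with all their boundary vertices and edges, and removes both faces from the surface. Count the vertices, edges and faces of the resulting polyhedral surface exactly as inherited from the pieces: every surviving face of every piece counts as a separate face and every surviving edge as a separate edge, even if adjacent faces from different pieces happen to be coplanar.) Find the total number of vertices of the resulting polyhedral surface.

A dodecagonal bipyramid: V=14, E=36, F=24.
Attach a nonagonal bipyramid (V=11, E=27, F=18) along a 3-gon: merge 3 vertices and 3 edges, delete both glued faces → V=22, E=60, F=40.
Check: V − E + F = 22 − 60 + 40 = 2.

22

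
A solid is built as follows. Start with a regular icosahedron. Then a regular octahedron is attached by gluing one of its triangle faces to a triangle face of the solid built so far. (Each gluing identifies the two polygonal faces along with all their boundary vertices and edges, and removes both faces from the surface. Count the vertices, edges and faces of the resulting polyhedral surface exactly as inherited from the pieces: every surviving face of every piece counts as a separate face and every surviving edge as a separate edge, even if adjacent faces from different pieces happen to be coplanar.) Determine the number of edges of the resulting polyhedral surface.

39

A regular icosahedron: V=12, E=30, F=20.
Attach a regular octahedron (V=6, E=12, F=8) along a 3-gon: merge 3 vertices and 3 edges, delete both glued faces → V=15, E=39, F=26.
Check: V − E + F = 15 − 39 + 26 = 2.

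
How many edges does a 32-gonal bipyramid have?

96

A bipyramid over an n-gon has 2n triangular faces and n + 2 vertices: V = 32 + 2 = 34, E = 3·32 = 96, F = 2·32 = 64.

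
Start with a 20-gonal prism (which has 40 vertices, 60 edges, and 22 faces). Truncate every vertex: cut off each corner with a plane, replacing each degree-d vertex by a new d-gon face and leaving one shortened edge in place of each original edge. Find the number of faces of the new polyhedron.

62

Truncation replaces each original edge-end by a new vertex, so V′ = 2E = 120.
Each original edge survives, and each old vertex of degree d contributes d new edges; summing degrees gives Σd = 2E, so E′ = E + 2E = 3E = 180.
Each original face survives and each original vertex becomes one new face: F′ = F + V = 62.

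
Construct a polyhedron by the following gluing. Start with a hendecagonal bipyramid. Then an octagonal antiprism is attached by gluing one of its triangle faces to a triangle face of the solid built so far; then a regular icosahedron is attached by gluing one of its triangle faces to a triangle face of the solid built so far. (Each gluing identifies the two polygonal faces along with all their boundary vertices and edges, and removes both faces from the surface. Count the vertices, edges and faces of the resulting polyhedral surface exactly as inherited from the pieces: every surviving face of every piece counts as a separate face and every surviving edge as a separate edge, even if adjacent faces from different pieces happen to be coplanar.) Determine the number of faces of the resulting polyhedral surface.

56

A hendecagonal bipyramid: V=13, E=33, F=22.
Attach an octagonal antiprism (V=16, E=32, F=18) along a 3-gon: merge 3 vertices and 3 edges, delete both glued faces → V=26, E=62, F=38.
Attach a regular icosahedron (V=12, E=30, F=20) along a 3-gon: merge 3 vertices and 3 edges, delete both glued faces → V=35, E=89, F=56.
Check: V − E + F = 35 − 89 + 56 = 2.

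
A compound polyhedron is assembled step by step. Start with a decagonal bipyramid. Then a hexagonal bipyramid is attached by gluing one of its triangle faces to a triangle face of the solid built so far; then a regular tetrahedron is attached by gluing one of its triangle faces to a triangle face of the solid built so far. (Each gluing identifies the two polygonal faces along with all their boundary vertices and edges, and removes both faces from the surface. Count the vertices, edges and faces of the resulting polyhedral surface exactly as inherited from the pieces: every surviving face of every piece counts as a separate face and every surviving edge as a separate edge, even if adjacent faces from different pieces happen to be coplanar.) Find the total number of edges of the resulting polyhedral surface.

A decagonal bipyramid: V=12, E=30, F=20.
Attach a hexagonal bipyramid (V=8, E=18, F=12) along a 3-gon: merge 3 vertices and 3 edges, delete both glued faces → V=17, E=45, F=30.
Attach a regular tetrahedron (V=4, E=6, F=4) along a 3-gon: merge 3 vertices and 3 edges, delete both glued faces → V=18, E=48, F=32.
Check: V − E + F = 18 − 48 + 32 = 2.

48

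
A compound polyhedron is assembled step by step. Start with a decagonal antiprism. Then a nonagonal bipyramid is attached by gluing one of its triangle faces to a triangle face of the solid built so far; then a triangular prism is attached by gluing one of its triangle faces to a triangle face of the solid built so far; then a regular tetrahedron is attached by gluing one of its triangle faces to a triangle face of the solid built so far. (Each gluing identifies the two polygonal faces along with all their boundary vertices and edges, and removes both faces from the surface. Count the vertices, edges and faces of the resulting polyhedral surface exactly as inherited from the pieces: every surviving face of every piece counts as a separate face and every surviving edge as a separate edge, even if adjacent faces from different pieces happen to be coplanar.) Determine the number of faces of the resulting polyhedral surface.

A decagonal antiprism: V=20, E=40, F=22.
Attach a nonagonal bipyramid (V=11, E=27, F=18) along a 3-gon: merge 3 vertices and 3 edges, delete both glued faces → V=28, E=64, F=38.
Attach a triangular prism (V=6, E=9, F=5) along a 3-gon: merge 3 vertices and 3 edges, delete both glued faces → V=31, E=70, F=41.
Attach a regular tetrahedron (V=4, E=6, F=4) along a 3-gon: merge 3 vertices and 3 edges, delete both glued faces → V=32, E=73, F=43.
Check: V − E + F = 32 − 73 + 43 = 2.

43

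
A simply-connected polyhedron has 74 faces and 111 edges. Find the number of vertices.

Here V − E + F = 2.
V = 2 + E − F = 2 + 111 − 74 = 39.

39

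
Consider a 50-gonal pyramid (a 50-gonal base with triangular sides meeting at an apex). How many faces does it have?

A pyramid on an n-gon base has one n-gon and n triangles: V = 50 + 1 = 51, E = 2·50 = 100, F = 50 + 1 = 51.

51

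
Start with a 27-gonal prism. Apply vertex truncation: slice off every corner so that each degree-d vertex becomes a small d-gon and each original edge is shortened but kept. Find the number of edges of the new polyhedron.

243

The base solid has V = 54, E = 81, F = 29.
Truncation replaces each original edge-end by a new vertex, so V′ = 2E = 162.
Each original edge survives, and each old vertex of degree d contributes d new edges; summing degrees gives Σd = 2E, so E′ = E + 2E = 3E = 243.
Each original face survives and each original vertex becomes one new face: F′ = F + V = 83.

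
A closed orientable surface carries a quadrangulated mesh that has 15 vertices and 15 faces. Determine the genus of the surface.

1

Every face is a square, so 2E = 4·15 = 60, giving E = 30.
χ = V − E + F = 15 − 30 + 15 = 0.
For a closed orientable surface χ = 2 − 2g, so g = (2 − (0))/2 = 1.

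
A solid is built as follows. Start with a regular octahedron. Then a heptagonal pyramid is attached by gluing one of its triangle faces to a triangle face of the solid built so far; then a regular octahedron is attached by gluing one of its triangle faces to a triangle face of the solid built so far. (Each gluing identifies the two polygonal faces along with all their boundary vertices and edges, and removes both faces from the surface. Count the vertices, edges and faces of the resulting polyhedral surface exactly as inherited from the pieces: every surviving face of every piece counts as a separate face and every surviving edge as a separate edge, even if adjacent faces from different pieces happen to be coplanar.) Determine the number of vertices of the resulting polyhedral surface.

14

A regular octahedron: V=6, E=12, F=8.
Attach a heptagonal pyramid (V=8, E=14, F=8) along a 3-gon: merge 3 vertices and 3 edges, delete both glued faces → V=11, E=23, F=14.
Attach a regular octahedron (V=6, E=12, F=8) along a 3-gon: merge 3 vertices and 3 edges, delete both glued faces → V=14, E=32, F=20.
Check: V − E + F = 14 − 32 + 20 = 2.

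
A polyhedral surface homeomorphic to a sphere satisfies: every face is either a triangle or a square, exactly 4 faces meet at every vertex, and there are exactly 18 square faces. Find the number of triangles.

8

Let x be the number of triangles; then F = 18 + x.
Edge–face incidences: 2E = 4·18 + 3·x = 72 + 3x.
Every vertex has degree 4, so 4V = 2E.
Euler: V − E + F = 2 ⇒ (2E)/4 − E + (18 + x) = 2.
Multiply by 8: 2·(2E) − 4·(2E) + 8·(18 + x) = 16, i.e. 144 + 8x − 2·(72 + 3x) = 16.
Collecting terms: 2x = 16, so x = 8.
Then 2E = 72 + 3·8 = 96, so E = 48, V = 2E/4 = 24, F = 18 + 8 = 26.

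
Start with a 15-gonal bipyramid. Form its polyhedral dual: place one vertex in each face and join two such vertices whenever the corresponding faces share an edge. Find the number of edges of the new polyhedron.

The base solid has V = 17, E = 45, F = 30.
The dual swaps V and F and preserves E: V′ = F = 30, E′ = E = 45, F′ = V = 17.

45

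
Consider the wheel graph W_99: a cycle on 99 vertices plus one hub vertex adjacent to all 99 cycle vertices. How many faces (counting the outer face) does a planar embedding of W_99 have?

W_99 has V = 99 + 1 = 100 vertices and E = 2·99 = 198 edges.
By Euler's formula F = 2 − V + E = 2 − 100 + 198 = 100.

100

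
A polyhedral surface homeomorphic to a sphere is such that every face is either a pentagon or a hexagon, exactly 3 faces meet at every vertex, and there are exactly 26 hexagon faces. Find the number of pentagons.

Let x be the number of pentagons; then F = 26 + x.
Edge–face incidences: 2E = 6·26 + 5·x = 156 + 5x.
Every vertex has degree 3, so 3V = 2E.
Euler: V − E + F = 2 ⇒ (2E)/3 − E + (26 + x) = 2.
Multiply by 6: 2·(2E) − 3·(2E) + 6·(26 + x) = 12, i.e. 156 + 6x − (156 + 5x) = 12.
Collecting terms: x = 12.
Then 2E = 156 + 5·12 = 216, so E = 108, V = 2E/3 = 72, F = 26 + 12 = 38.

12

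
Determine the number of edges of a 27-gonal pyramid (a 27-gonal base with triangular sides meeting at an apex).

54

A pyramid on an n-gon base has one n-gon and n triangles: V = 27 + 1 = 28, E = 2·27 = 54, F = 27 + 1 = 28.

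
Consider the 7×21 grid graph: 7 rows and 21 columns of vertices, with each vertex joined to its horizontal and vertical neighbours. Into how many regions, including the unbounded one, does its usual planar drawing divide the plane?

The grid has V = 7·21 = 147 vertices and E = 7·20 + 21·6 = 266 edges.
F = 2 − V + E = 2 − 147 + 266 = 121.

121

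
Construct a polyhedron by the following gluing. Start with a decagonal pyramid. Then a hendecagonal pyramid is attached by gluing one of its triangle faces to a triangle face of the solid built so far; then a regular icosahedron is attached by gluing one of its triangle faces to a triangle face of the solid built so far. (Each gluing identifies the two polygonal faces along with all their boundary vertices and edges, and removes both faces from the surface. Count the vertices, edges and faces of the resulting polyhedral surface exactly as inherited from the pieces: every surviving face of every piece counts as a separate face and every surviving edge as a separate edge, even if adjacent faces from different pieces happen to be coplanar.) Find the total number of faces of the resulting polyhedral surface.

39

A decagonal pyramid: V=11, E=20, F=11.
Attach a hendecagonal pyramid (V=12, E=22, F=12) along a 3-gon: merge 3 vertices and 3 edges, delete both glued faces → V=20, E=39, F=21.
Attach a regular icosahedron (V=12, E=30, F=20) along a 3-gon: merge 3 vertices and 3 edges, delete both glued faces → V=29, E=66, F=39.
Check: V − E + F = 29 − 66 + 39 = 2.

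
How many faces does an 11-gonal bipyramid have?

22

A bipyramid over an n-gon has 2n triangular faces and n + 2 vertices: V = 11 + 2 = 13, E = 3·11 = 33, F = 2·11 = 22.
Check: V − E + F = 13 − 33 + 22 = 2.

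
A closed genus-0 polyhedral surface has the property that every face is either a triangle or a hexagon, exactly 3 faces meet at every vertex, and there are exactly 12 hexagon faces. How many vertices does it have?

Let x be the number of triangles; then F = 12 + x.
Edge–face incidences: 2E = 6·12 + 3·x = 72 + 3x.
Every vertex has degree 3, so 3V = 2E.
Euler: V − E + F = 2 ⇒ (2E)/3 − E + (12 + x) = 2.
Multiply by 6: 2·(2E) − 3·(2E) + 6·(12 + x) = 12, i.e. 72 + 6x − (72 + 3x) = 12.
Collecting terms: 3x = 12, so x = 4.
Then 2E = 72 + 3·4 = 84, so E = 42, V = 2E/3 = 28, F = 12 + 4 = 16.

28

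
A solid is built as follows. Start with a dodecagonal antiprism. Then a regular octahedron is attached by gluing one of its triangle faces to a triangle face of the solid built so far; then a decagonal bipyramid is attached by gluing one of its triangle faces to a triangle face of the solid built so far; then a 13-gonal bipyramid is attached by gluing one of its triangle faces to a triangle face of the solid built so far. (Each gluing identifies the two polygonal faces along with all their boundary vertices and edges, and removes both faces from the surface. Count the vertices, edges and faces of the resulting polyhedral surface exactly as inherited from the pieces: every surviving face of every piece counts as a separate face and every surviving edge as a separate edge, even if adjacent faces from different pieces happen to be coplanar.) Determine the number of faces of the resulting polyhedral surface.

A dodecagonal antiprism: V=24, E=48, F=26.
Attach a regular octahedron (V=6, E=12, F=8) along a 3-gon: merge 3 vertices and 3 edges, delete both glued faces → V=27, E=57, F=32.
Attach a decagonal bipyramid (V=12, E=30, F=20) along a 3-gon: merge 3 vertices and 3 edges, delete both glued faces → V=36, E=84, F=50.
Attach a 13-gonal bipyramid (V=15, E=39, F=26) along a 3-gon: merge 3 vertices and 3 edges, delete both glued faces → V=48, E=120, F=74.
Check: V − E + F = 48 − 120 + 74 = 2.

74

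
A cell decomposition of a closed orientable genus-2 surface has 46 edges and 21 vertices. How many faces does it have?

For a closed orientable surface of genus 2, χ = 2 − 2·2 = -2.
F = -2 − V + E = -2 − 21 + 46 = 23.

23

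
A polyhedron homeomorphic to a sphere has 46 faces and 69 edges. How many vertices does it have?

Here V − E + F = 2.
V = 2 + E − F = 2 + 69 − 46 = 25.

25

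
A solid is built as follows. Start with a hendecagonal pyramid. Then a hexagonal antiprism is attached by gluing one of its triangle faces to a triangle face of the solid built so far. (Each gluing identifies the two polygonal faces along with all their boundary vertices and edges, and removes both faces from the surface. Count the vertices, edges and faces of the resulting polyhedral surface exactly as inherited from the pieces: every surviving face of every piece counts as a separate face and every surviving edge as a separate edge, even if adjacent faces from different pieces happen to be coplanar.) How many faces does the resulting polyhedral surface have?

A hendecagonal pyramid: V=12, E=22, F=12.
Attach a hexagonal antiprism (V=12, E=24, F=14) along a 3-gon: merge 3 vertices and 3 edges, delete both glued faces → V=21, E=43, F=24.
Check: V − E + F = 21 − 43 + 24 = 2.

24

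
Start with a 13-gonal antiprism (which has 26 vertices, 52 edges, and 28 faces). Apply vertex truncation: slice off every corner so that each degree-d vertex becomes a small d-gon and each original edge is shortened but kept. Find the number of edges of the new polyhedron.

156

Truncation replaces each original edge-end by a new vertex, so V′ = 2E = 104.
Each original edge survives, and each old vertex of degree d contributes d new edges; summing degrees gives Σd = 2E, so E′ = E + 2E = 3E = 156.
Each original face survives and each original vertex becomes one new face: F′ = F + V = 54.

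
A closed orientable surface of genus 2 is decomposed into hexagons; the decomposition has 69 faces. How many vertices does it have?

χ = 2 − 2·2 = -2, and every face is a hexagon so 6F = 2E.
E = 6·69/2 = 207. Then V = -2 + E − F = -2 + 207 − 69 = 136.

136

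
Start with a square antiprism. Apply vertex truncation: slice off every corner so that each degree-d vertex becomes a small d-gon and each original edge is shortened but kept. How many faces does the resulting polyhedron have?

The base solid has V = 8, E = 16, F = 10.
Truncation replaces each original edge-end by a new vertex, so V′ = 2E = 32.
Each original edge survives, and each old vertex of degree d contributes d new edges; summing degrees gives Σd = 2E, so E′ = E + 2E = 3E = 48.
Each original face survives and each original vertex becomes one new face: F′ = F + V = 18.

18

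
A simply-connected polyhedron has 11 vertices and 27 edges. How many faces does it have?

Here V − E + F = 2.
F = 2 − V + E = 2 − 11 + 27 = 18.

18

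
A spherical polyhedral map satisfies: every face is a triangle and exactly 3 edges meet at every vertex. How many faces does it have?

Each face has 3 edges and each edge borders two faces, so 2E = 3F.
Each vertex has degree 3, so 3V = 2E and hence V = 3F/3.
Euler: V − E + F = 2 ⇒ (3F/3) − (3F/2) + F = 2.
Multiply by 6: (6 − 9 + 6)F = 12, i.e. 3F = 12.
So F = 4, E = 3·4/2 = 6, V = 3·4/3 = 4.

4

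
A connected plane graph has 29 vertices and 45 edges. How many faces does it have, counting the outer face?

Euler's formula for a connected plane graph: V − E + F = 2, so F = 2 − 29 + 45 = 18.

18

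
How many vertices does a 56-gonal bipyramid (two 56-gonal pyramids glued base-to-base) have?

A bipyramid over an n-gon has 2n triangular faces and n + 2 vertices: V = 56 + 2 = 58, E = 3·56 = 168, F = 2·56 = 112.

58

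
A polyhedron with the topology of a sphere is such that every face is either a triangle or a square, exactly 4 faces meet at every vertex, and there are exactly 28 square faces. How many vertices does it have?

Let x be the number of triangles; then F = 28 + x.
Edge–face incidences: 2E = 4·28 + 3·x = 112 + 3x.
Every vertex has degree 4, so 4V = 2E.
Euler: V − E + F = 2 ⇒ (2E)/4 − E + (28 + x) = 2.
Multiply by 8: 2·(2E) − 4·(2E) + 8·(28 + x) = 16, i.e. 224 + 8x − 2·(112 + 3x) = 16.
Collecting terms: 2x = 16, so x = 8.
Then 2E = 112 + 3·8 = 136, so E = 68, V = 2E/4 = 34, F = 28 + 8 = 36.

34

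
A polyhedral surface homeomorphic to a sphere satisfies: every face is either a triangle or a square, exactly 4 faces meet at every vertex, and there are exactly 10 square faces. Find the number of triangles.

Let x be the number of triangles; then F = 10 + x.
Edge–face incidences: 2E = 4·10 + 3·x = 40 + 3x.
Every vertex has degree 4, so 4V = 2E.
Euler: V − E + F = 2 ⇒ (2E)/4 − E + (10 + x) = 2.
Multiply by 8: 2·(2E) − 4·(2E) + 8·(10 + x) = 16, i.e. 80 + 8x − 2·(40 + 3x) = 16.
Collecting terms: 2x = 16, so x = 8.
Then 2E = 40 + 3·8 = 64, so E = 32, V = 2E/4 = 16, F = 10 + 8 = 18.

8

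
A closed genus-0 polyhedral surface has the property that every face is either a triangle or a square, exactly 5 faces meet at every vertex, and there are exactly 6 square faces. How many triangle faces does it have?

32

Let x be the number of triangles; then F = 6 + x.
Edge–face incidences: 2E = 4·6 + 3·x = 24 + 3x.
Every vertex has degree 5, so 5V = 2E.
Euler: V − E + F = 2 ⇒ (2E)/5 − E + (6 + x) = 2.
Multiply by 10: 2·(2E) − 5·(2E) + 10·(6 + x) = 20, i.e. 60 + 10x − 3·(24 + 3x) = 20.
Collecting terms: x − 12 = 20, so x = 32.
Then 2E = 24 + 3·32 = 120, so E = 60, V = 2E/5 = 24, F = 6 + 32 = 38.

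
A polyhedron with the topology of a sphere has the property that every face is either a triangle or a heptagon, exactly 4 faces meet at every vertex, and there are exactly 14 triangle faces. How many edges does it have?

28

Let x be the number of heptagons; then F = 14 + x.
Edge–face incidences: 2E = 3·14 + 7·x = 42 + 7x.
Every vertex has degree 4, so 4V = 2E.
Euler: V − E + F = 2 ⇒ (2E)/4 − E + (14 + x) = 2.
Multiply by 8: 2·(2E) − 4·(2E) + 8·(14 + x) = 16, i.e. 112 + 8x − 2·(42 + 7x) = 16.
Collecting terms: −6x + 28 = 16, so −6x = −12, so x = 2.
Then 2E = 42 + 7·2 = 56, so E = 28, V = 2E/4 = 14, F = 14 + 2 = 16.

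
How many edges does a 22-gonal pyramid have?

44

A pyramid on an n-gon base has one n-gon and n triangles: V = 22 + 1 = 23, E = 2·22 = 44, F = 22 + 1 = 23.
Check: V − E + F = 23 − 44 + 23 = 2.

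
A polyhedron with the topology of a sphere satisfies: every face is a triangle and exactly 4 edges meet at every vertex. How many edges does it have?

12

Each face has 3 edges and each edge borders two faces, so 2E = 3F.
Each vertex has degree 4, so 4V = 2E and hence V = 3F/4.
Euler: V − E + F = 2 ⇒ (3F/4) − (3F/2) + F = 2.
Multiply by 8: (6 − 12 + 8)F = 16, i.e. 2F = 16.
So F = 8, E = 3·8/2 = 12, V = 3·8/4 = 6.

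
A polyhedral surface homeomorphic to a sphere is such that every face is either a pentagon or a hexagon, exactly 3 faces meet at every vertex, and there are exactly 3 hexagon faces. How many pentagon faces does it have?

12

Let x be the number of pentagons; then F = 3 + x.
Edge–face incidences: 2E = 6·3 + 5·x = 18 + 5x.
Every vertex has degree 3, so 3V = 2E.
Euler: V − E + F = 2 ⇒ (2E)/3 − E + (3 + x) = 2.
Multiply by 6: 2·(2E) − 3·(2E) + 6·(3 + x) = 12, i.e. 18 + 6x − (18 + 5x) = 12.
Collecting terms: x = 12.
Then 2E = 18 + 5·12 = 78, so E = 39, V = 2E/3 = 26, F = 3 + 12 = 15.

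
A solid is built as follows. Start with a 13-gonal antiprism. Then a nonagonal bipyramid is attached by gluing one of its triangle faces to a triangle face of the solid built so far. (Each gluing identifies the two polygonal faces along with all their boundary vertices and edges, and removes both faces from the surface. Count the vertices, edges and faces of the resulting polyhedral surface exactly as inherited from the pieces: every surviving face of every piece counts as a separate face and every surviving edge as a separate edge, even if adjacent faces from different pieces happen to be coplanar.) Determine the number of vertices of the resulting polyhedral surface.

A 13-gonal antiprism: V=26, E=52, F=28.
Attach a nonagonal bipyramid (V=11, E=27, F=18) along a 3-gon: merge 3 vertices and 3 edges, delete both glued faces → V=34, E=76, F=44.
Check: V − E + F = 34 − 76 + 44 = 2.

34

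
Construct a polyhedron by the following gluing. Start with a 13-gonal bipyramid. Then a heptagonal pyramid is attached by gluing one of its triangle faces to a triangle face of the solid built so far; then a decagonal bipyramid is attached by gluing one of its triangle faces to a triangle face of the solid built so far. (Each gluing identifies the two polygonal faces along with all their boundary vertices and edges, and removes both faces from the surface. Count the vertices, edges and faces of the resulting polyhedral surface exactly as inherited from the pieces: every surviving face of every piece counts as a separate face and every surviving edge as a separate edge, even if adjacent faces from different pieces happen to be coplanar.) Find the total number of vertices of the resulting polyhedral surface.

A 13-gonal bipyramid: V=15, E=39, F=26.
Attach a heptagonal pyramid (V=8, E=14, F=8) along a 3-gon: merge 3 vertices and 3 edges, delete both glued faces → V=20, E=50, F=32.
Attach a decagonal bipyramid (V=12, E=30, F=20) along a 3-gon: merge 3 vertices and 3 edges, delete both glued faces → V=29, E=77, F=50.
Check: V − E + F = 29 − 77 + 50 = 2.

29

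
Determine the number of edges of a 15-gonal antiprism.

60

An antiprism on an n-gon has two n-gon caps and 2n triangles: V = 2·15 = 30, E = 4·15 = 60, F = 2·15 + 2 = 32.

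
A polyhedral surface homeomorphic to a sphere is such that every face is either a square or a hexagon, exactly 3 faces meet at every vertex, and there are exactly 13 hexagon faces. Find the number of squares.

Let x be the number of squares; then F = 13 + x.
Edge–face incidences: 2E = 6·13 + 4·x = 78 + 4x.
Every vertex has degree 3, so 3V = 2E.
Euler: V − E + F = 2 ⇒ (2E)/3 − E + (13 + x) = 2.
Multiply by 6: 2·(2E) − 3·(2E) + 6·(13 + x) = 12, i.e. 78 + 6x − (78 + 4x) = 12.
Collecting terms: 2x = 12, so x = 6.
Then 2E = 78 + 4·6 = 102, so E = 51, V = 2E/3 = 34, F = 13 + 6 = 19.

6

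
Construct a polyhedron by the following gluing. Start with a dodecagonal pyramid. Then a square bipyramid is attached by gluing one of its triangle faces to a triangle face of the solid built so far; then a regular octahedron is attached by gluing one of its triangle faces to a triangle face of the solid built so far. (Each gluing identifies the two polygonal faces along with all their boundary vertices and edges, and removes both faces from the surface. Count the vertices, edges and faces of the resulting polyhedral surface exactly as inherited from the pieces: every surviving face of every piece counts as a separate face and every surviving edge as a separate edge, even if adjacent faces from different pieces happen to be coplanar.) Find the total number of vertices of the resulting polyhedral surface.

A dodecagonal pyramid: V=13, E=24, F=13.
Attach a square bipyramid (V=6, E=12, F=8) along a 3-gon: merge 3 vertices and 3 edges, delete both glued faces → V=16, E=33, F=19.
Attach a regular octahedron (V=6, E=12, F=8) along a 3-gon: merge 3 vertices and 3 edges, delete both glued faces → V=19, E=42, F=25.
Check: V − E + F = 19 − 42 + 25 = 2.

19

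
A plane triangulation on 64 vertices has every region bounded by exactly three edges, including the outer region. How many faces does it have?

124

In a plane triangulation 3F = 2E and V − E + F = 2, so F = 2V − 4 = 2·64 − 4 = 124.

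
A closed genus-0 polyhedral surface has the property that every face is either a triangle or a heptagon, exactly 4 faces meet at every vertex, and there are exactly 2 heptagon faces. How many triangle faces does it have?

14

Let x be the number of triangles; then F = 2 + x.
Edge–face incidences: 2E = 7·2 + 3·x = 14 + 3x.
Every vertex has degree 4, so 4V = 2E.
Euler: V − E + F = 2 ⇒ (2E)/4 − E + (2 + x) = 2.
Multiply by 8: 2·(2E) − 4·(2E) + 8·(2 + x) = 16, i.e. 16 + 8x − 2·(14 + 3x) = 16.
Collecting terms: 2x − 12 = 16, so 2x = 28, so x = 14.
Then 2E = 14 + 3·14 = 56, so E = 28, V = 2E/4 = 14, F = 2 + 14 = 16.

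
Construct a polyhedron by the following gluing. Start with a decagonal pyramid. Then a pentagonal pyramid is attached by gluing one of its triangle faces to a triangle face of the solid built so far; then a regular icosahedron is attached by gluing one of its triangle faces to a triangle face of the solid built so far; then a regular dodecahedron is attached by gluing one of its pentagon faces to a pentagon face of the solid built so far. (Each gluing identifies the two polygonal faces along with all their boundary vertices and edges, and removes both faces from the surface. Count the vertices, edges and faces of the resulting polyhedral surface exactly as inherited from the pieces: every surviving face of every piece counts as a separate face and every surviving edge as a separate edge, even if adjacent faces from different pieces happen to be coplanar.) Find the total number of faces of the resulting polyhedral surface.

43

A decagonal pyramid: V=11, E=20, F=11.
Attach a pentagonal pyramid (V=6, E=10, F=6) along a 3-gon: merge 3 vertices and 3 edges, delete both glued faces → V=14, E=27, F=15.
Attach a regular icosahedron (V=12, E=30, F=20) along a 3-gon: merge 3 vertices and 3 edges, delete both glued faces → V=23, E=54, F=33.
Attach a regular dodecahedron (V=20, E=30, F=12) along a 5-gon: merge 5 vertices and 5 edges, delete both glued faces → V=38, E=79, F=43.
Check: V − E + F = 38 − 79 + 43 = 2.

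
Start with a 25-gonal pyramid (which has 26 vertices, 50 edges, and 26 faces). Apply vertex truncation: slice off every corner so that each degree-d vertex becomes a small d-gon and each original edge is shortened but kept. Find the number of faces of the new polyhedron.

52

Truncation replaces each original edge-end by a new vertex, so V′ = 2E = 100.
Each original edge survives, and each old vertex of degree d contributes d new edges; summing degrees gives Σd = 2E, so E′ = E + 2E = 3E = 150.
Each original face survives and each original vertex becomes one new face: F′ = F + V = 52.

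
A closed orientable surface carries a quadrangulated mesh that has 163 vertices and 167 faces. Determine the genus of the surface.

Every face is a square, so 2E = 4·167 = 668, giving E = 334.
χ = V − E + F = 163 − 334 + 167 = -4.
For a closed orientable surface χ = 2 − 2g, so g = (2 − (-4))/2 = 3.

3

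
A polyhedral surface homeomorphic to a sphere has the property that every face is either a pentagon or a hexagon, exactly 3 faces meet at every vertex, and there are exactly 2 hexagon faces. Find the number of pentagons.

12

Let x be the number of pentagons; then F = 2 + x.
Edge–face incidences: 2E = 6·2 + 5·x = 12 + 5x.
Every vertex has degree 3, so 3V = 2E.
Euler: V − E + F = 2 ⇒ (2E)/3 − E + (2 + x) = 2.
Multiply by 6: 2·(2E) − 3·(2E) + 6·(2 + x) = 12, i.e. 12 + 6x − (12 + 5x) = 12.
Collecting terms: x = 12.
Then 2E = 12 + 5·12 = 72, so E = 36, V = 2E/3 = 24, F = 2 + 12 = 14.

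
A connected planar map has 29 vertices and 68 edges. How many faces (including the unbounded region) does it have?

Euler's formula for a connected plane graph: V − E + F = 2, so F = 2 − 29 + 68 = 41.

41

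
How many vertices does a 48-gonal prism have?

96

A prism on an n-gon has two n-gon bases and n rectangular sides: V = 2·48 = 96, E = 3·48 = 144, F = 48 + 2 = 50.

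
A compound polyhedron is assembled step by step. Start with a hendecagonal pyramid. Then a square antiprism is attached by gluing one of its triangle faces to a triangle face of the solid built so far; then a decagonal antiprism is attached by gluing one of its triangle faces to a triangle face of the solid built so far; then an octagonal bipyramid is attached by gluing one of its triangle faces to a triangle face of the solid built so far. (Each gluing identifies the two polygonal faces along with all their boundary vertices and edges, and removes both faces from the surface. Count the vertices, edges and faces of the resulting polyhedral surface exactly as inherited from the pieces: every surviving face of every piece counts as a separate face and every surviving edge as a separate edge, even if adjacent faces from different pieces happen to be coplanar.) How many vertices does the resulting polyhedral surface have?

A hendecagonal pyramid: V=12, E=22, F=12.
Attach a square antiprism (V=8, E=16, F=10) along a 3-gon: merge 3 vertices and 3 edges, delete both glued faces → V=17, E=35, F=20.
Attach a decagonal antiprism (V=20, E=40, F=22) along a 3-gon: merge 3 vertices and 3 edges, delete both glued faces → V=34, E=72, F=40.
Attach an octagonal bipyramid (V=10, E=24, F=16) along a 3-gon: merge 3 vertices and 3 edges, delete both glued faces → V=41, E=93, F=54.
Check: V − E + F = 41 − 93 + 54 = 2.

41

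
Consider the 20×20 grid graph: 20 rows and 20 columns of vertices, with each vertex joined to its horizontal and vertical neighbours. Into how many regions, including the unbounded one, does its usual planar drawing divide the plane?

The grid has V = 20·20 = 400 vertices and E = 20·19 + 20·19 = 760 edges.
F = 2 − V + E = 2 − 400 + 760 = 362.

362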